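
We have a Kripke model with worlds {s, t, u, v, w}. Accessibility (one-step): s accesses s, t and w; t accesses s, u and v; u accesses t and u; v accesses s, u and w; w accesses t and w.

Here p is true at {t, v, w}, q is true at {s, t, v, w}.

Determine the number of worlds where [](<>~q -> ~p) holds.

s: successors {s, t, w}; <>~q -> ~p there: s:T, t:F, w:T. ✗
t: successors {s, u, v}; <>~q -> ~p there: s:T, u:T, v:F. ✗
u: successors {t, u}; <>~q -> ~p there: t:F, u:T. ✗
v: successors {s, u, w}; <>~q -> ~p there: s:T, u:T, w:T. ✓
w: successors {t, w}; <>~q -> ~p there: t:F, w:T. ✗
Satisfying worlds: {v}.

1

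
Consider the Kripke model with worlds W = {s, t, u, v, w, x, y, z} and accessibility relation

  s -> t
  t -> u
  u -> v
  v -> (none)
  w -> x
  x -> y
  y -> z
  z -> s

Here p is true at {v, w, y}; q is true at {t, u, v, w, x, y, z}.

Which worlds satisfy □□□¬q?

s: successors {t}; □□¬q there: t:F. ✗
t: successors {u}; □□¬q there: u:T. ✓
u: successors {v}; □□¬q there: v:T. ✓
v: no successors, so □□□¬q holds vacuously. ✓
w: successors {x}; □□¬q there: x:F. ✗
x: successors {y}; □□¬q there: y:T. ✓
y: successors {z}; □□¬q there: z:F. ✗
z: successors {s}; □□¬q there: s:F. ✗

{t, u, v, x}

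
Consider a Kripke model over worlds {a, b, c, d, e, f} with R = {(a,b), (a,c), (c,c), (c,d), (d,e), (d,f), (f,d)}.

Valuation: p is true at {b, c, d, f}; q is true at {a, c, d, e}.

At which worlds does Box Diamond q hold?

{b, c, e, f}

a: successors {b, c}; Diamond q there: b:F, c:T. ✗
b: no successors, so Box Diamond q holds vacuously. ✓
c: successors {c, d}; Diamond q there: c:T, d:T. ✓
d: successors {e, f}; Diamond q there: e:F, f:T. ✗
e: no successors, so Box Diamond q holds vacuously. ✓
f: successors {d}; Diamond q there: d:T. ✓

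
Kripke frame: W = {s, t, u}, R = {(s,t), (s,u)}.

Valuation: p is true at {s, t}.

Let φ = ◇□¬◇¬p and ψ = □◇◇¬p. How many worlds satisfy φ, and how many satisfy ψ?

For ◇□¬◇¬p:
s: successors {t, u}; □¬◇¬p there: t:T, u:T. ✓
t: no successors, so ◇□¬◇¬p fails. ✗
u: no successors, so ◇□¬◇¬p fails. ✗
— 1 world.
For □◇◇¬p:
s: successors {t, u}; ◇◇¬p there: t:F, u:F. ✗
t: no successors, so □◇◇¬p holds vacuously. ✓
u: no successors, so □◇◇¬p holds vacuously. ✓
— 2 worlds.

1 and 2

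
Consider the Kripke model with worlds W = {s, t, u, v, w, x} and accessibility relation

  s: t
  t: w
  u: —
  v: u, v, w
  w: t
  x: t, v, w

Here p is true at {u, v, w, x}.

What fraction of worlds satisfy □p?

s: successors {t}; p there: t:F. ✗
t: successors {w}; p there: w:T. ✓
u: no successors, so □p holds vacuously. ✓
v: successors {u, v, w}; p there: u:T, v:T, w:T. ✓
w: successors {t}; p there: t:F. ✗
x: successors {t, v, w}; p there: t:F, v:T, w:T. ✗
That's 3 of 6 worlds, so 3/6 = 1/2.

1/2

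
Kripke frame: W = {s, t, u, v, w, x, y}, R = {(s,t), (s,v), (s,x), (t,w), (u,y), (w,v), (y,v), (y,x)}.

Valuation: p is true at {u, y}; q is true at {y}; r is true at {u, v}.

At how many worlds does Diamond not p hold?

4

s: successors {t, v, x}; not p there: t:T, v:T, x:T. ✓
t: successors {w}; not p there: w:T. ✓
u: successors {y}; not p there: y:F. ✗
v: no successors, so Diamond not p fails. ✗
w: successors {v}; not p there: v:T. ✓
x: no successors, so Diamond not p fails. ✗
y: successors {v, x}; not p there: v:T, x:T. ✓
Satisfying worlds: {s, t, w, y}.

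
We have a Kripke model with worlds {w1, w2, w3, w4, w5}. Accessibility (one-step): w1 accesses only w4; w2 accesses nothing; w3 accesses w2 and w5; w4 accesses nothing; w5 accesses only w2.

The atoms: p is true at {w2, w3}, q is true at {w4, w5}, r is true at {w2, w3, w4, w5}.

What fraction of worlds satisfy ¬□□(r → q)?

w1: □□(r → q) is T. ✗
w2: □□(r → q) is T. ✗
w3: □□(r → q) is F. ✓
w4: □□(r → q) is T. ✗
w5: □□(r → q) is T. ✗
That's 1 of 5 worlds, so 1/5.

1/5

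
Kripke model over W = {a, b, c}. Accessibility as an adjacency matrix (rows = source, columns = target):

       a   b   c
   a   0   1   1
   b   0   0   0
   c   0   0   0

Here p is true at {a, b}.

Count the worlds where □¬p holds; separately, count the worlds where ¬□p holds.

For □¬p:
a: successors {b, c}; ¬p there: b:F, c:T. ✗
b: no successors, so □¬p holds vacuously. ✓
c: no successors, so □¬p holds vacuously. ✓
— 2 worlds.
For ¬□p:
a: □p is F. ✓
b: □p is T. ✗
c: □p is T. ✗
— 1 world.

2 and 1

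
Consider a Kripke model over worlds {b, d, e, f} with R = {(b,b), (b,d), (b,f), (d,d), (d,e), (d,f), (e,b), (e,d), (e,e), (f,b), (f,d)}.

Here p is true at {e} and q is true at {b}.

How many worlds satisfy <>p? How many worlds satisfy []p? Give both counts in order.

For <>p:
b: successors {b, d, f}; p there: b:F, d:F, f:F. ✗
d: successors {d, e, f}; p there: d:F, e:T, f:F. ✓
e: successors {b, d, e}; p there: b:F, d:F, e:T. ✓
f: successors {b, d}; p there: b:F, d:F. ✗
— 2 worlds.
For []p:
b: successors {b, d, f}; p there: b:F, d:F, f:F. ✗
d: successors {d, e, f}; p there: d:F, e:T, f:F. ✗
e: successors {b, d, e}; p there: b:F, d:F, e:T. ✗
f: successors {b, d}; p there: b:F, d:F. ✗
— 0 worlds.

2 and 0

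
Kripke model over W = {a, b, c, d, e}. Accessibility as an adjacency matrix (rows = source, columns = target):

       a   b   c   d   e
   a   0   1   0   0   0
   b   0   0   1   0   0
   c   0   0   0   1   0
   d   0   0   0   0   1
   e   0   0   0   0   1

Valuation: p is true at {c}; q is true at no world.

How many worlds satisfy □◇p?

a: successors {b}; ◇p there: b:T. ✓
b: successors {c}; ◇p there: c:F. ✗
c: successors {d}; ◇p there: d:F. ✗
d: successors {e}; ◇p there: e:F. ✗
e: successors {e}; ◇p there: e:F. ✗
Satisfying worlds: {a}.

1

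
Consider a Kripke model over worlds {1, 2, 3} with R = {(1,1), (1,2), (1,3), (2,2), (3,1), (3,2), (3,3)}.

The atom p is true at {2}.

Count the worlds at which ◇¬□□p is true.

1: successors {1, 2, 3}; ¬□□p there: 1:T, 2:F, 3:T. ✓
2: successors {2}; ¬□□p there: 2:F. ✗
3: successors {1, 2, 3}; ¬□□p there: 1:T, 2:F, 3:T. ✓
Satisfying worlds: {1, 3}.

2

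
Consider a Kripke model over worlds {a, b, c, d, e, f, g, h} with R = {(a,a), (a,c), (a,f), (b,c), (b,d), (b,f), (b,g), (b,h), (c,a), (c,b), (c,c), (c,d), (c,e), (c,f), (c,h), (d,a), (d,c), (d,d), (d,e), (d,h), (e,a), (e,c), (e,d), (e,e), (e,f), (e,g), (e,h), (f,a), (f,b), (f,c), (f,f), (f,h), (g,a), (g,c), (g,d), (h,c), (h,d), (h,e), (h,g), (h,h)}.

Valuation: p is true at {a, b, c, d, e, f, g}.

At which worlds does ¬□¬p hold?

a: □¬p is F. ✓
b: □¬p is F. ✓
c: □¬p is F. ✓
d: □¬p is F. ✓
e: □¬p is F. ✓
f: □¬p is F. ✓
g: □¬p is F. ✓
h: □¬p is F. ✓

{a, b, c, d, e, f, g, h}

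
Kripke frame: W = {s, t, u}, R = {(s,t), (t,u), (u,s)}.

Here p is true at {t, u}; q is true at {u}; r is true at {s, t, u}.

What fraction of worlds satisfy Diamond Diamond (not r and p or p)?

s: successors {t}; Diamond (not r and p or p) there: t:T. ✓
t: successors {u}; Diamond (not r and p or p) there: u:F. ✗
u: successors {s}; Diamond (not r and p or p) there: s:T. ✓
That's 2 of 3 worlds, so 2/3.

2/3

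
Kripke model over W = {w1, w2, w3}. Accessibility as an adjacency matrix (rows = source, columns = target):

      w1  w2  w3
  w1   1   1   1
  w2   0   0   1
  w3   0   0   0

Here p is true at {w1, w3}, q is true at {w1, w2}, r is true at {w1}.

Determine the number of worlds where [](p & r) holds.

w1: successors {w1, w2, w3}; p & r there: w1:T, w2:F, w3:F. ✗
w2: successors {w3}; p & r there: w3:F. ✗
w3: no successors, so [](p & r) holds vacuously. ✓
Satisfying worlds: {w3}.

1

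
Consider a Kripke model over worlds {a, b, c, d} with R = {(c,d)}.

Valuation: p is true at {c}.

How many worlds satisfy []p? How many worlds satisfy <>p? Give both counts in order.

3 and 0

For []p:
a: no successors, so []p holds vacuously. ✓
b: no successors, so []p holds vacuously. ✓
c: successors {d}; p there: d:F. ✗
d: no successors, so []p holds vacuously. ✓
— 3 worlds.
For <>p:
a: no successors, so <>p fails. ✗
b: no successors, so <>p fails. ✗
c: successors {d}; p there: d:F. ✗
d: no successors, so <>p fails. ✗
— 0 worlds.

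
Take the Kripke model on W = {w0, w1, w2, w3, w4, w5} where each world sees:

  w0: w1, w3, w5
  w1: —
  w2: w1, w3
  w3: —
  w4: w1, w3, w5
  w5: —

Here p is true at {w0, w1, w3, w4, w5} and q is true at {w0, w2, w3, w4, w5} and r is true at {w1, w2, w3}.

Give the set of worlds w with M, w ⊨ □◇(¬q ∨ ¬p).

w0: successors {w1, w3, w5}; ◇(¬q ∨ ¬p) there: w1:F, w3:F, w5:F. ✗
w1: no successors, so □◇(¬q ∨ ¬p) holds vacuously. ✓
w2: successors {w1, w3}; ◇(¬q ∨ ¬p) there: w1:F, w3:F. ✗
w3: no successors, so □◇(¬q ∨ ¬p) holds vacuously. ✓
w4: successors {w1, w3, w5}; ◇(¬q ∨ ¬p) there: w1:F, w3:F, w5:F. ✗
w5: no successors, so □◇(¬q ∨ ¬p) holds vacuously. ✓

{w1, w3, w5}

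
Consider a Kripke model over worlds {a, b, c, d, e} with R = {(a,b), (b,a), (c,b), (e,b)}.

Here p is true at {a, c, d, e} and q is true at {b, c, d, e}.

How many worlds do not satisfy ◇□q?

a: successors {b}; □q there: b:F. ✗
b: successors {a}; □q there: a:T. ✓
c: successors {b}; □q there: b:F. ✗
d: no successors, so ◇□q fails. ✗
e: successors {b}; □q there: b:F. ✗
Satisfying worlds: {b}.
So ◇□q fails at the other 4 worlds.

4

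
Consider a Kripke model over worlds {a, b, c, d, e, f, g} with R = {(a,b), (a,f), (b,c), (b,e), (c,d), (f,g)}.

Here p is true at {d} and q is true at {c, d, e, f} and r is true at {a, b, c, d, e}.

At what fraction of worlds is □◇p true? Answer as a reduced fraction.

a: successors {b, f}; ◇p there: b:F, f:F. ✗
b: successors {c, e}; ◇p there: c:T, e:F. ✗
c: successors {d}; ◇p there: d:F. ✗
d: no successors, so □◇p holds vacuously. ✓
e: no successors, so □◇p holds vacuously. ✓
f: successors {g}; ◇p there: g:F. ✗
g: no successors, so □◇p holds vacuously. ✓
That's 3 of 7 worlds, so 3/7.

3/7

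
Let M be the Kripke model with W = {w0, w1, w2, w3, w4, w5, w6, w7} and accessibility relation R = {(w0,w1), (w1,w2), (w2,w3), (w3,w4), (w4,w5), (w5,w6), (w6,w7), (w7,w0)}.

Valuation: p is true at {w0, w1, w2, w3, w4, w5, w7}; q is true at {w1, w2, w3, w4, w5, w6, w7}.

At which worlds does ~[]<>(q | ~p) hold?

{w6}

w0: []<>(q | ~p) is T. ✗
w1: []<>(q | ~p) is T. ✗
w2: []<>(q | ~p) is T. ✗
w3: []<>(q | ~p) is T. ✗
w4: []<>(q | ~p) is T. ✗
w5: []<>(q | ~p) is T. ✗
w6: []<>(q | ~p) is F. ✓
w7: []<>(q | ~p) is T. ✗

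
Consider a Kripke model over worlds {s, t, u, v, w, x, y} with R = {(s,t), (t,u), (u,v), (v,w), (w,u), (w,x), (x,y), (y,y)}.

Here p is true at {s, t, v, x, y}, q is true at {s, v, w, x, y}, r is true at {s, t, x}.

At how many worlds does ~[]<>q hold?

1

s: []<>q is F. ✓
t: []<>q is T. ✗
u: []<>q is T. ✗
v: []<>q is T. ✗
w: []<>q is T. ✗
x: []<>q is T. ✗
y: []<>q is T. ✗
Satisfying worlds: {s}.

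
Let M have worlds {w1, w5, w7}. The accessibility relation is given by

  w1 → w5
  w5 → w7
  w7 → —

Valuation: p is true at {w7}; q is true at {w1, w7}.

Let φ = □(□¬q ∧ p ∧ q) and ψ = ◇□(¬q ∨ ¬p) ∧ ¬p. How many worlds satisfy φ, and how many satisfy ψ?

For □(□¬q ∧ p ∧ q):
w1: successors {w5}; □¬q ∧ p ∧ q there: w5:F. ✗
w5: successors {w7}; □¬q ∧ p ∧ q there: w7:T. ✓
w7: no successors, so □(□¬q ∧ p ∧ q) holds vacuously. ✓
— 2 worlds.
For ◇□(¬q ∨ ¬p) ∧ ¬p:
w1: ◇□(¬q ∨ ¬p) is F, ¬p is T. ✗
w5: ◇□(¬q ∨ ¬p) is T, ¬p is T. ✓
w7: ◇□(¬q ∨ ¬p) is F, ¬p is F. ✗
— 1 world.

2 and 1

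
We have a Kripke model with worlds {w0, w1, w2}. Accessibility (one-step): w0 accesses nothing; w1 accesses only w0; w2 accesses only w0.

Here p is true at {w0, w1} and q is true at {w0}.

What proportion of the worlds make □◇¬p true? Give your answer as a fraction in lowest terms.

w0: no successors, so □◇¬p holds vacuously. ✓
w1: successors {w0}; ◇¬p there: w0:F. ✗
w2: successors {w0}; ◇¬p there: w0:F. ✗
That's 1 of 3 worlds, so 1/3.

1/3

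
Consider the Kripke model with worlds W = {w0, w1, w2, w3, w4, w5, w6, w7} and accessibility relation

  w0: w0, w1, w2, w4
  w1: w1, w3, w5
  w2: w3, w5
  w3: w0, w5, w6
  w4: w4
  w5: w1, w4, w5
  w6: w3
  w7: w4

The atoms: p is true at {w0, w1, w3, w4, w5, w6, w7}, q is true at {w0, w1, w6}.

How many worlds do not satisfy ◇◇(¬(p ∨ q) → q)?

0

w0: successors {w0, w1, w2, w4}; ◇(¬(p ∨ q) → q) there: w0:T, w1:T, w2:T, w4:T. ✓
w1: successors {w1, w3, w5}; ◇(¬(p ∨ q) → q) there: w1:T, w3:T, w5:T. ✓
w2: successors {w3, w5}; ◇(¬(p ∨ q) → q) there: w3:T, w5:T. ✓
w3: successors {w0, w5, w6}; ◇(¬(p ∨ q) → q) there: w0:T, w5:T, w6:T. ✓
w4: successors {w4}; ◇(¬(p ∨ q) → q) there: w4:T. ✓
w5: successors {w1, w4, w5}; ◇(¬(p ∨ q) → q) there: w1:T, w4:T, w5:T. ✓
w6: successors {w3}; ◇(¬(p ∨ q) → q) there: w3:T. ✓
w7: successors {w4}; ◇(¬(p ∨ q) → q) there: w4:T. ✓
Satisfying worlds: {w0, w1, w2, w3, w4, w5, w6, w7}.
So ◇◇(¬(p ∨ q) → q) fails at the other 0 worlds.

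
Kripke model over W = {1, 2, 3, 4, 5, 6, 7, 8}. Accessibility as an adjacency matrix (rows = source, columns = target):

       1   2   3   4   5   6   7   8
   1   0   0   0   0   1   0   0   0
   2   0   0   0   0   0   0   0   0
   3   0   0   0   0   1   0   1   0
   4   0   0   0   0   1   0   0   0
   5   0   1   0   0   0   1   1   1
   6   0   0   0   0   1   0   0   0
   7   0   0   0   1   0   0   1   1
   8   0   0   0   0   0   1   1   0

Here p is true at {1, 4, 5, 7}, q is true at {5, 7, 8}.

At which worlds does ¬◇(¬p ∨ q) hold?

{2}

1: ◇(¬p ∨ q) is T. ✗
2: ◇(¬p ∨ q) is F. ✓
3: ◇(¬p ∨ q) is T. ✗
4: ◇(¬p ∨ q) is T. ✗
5: ◇(¬p ∨ q) is T. ✗
6: ◇(¬p ∨ q) is T. ✗
7: ◇(¬p ∨ q) is T. ✗
8: ◇(¬p ∨ q) is T. ✗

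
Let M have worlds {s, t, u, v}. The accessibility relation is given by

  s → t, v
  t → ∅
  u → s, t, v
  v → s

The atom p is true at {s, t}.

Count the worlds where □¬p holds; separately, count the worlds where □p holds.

For □¬p:
s: successors {t, v}; ¬p there: t:F, v:T. ✗
t: no successors, so □¬p holds vacuously. ✓
u: successors {s, t, v}; ¬p there: s:F, t:F, v:T. ✗
v: successors {s}; ¬p there: s:F. ✗
— 1 world.
For □p:
s: successors {t, v}; p there: t:T, v:F. ✗
t: no successors, so □p holds vacuously. ✓
u: successors {s, t, v}; p there: s:T, t:T, v:F. ✗
v: successors {s}; p there: s:T. ✓
— 2 worlds.

1 and 2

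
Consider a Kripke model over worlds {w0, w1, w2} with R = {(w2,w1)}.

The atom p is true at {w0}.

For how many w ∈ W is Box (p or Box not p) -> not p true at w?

w0: Box (p or Box not p) is T, not p is F. ✗
w1: Box (p or Box not p) is T, not p is T. ✓
w2: Box (p or Box not p) is T, not p is T. ✓
Satisfying worlds: {w1, w2}.

2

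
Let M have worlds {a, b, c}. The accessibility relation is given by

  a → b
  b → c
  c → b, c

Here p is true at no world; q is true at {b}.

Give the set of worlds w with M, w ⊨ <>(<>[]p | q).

{a, c}

a: successors {b}; <>[]p | q there: b:T. ✓
b: successors {c}; <>[]p | q there: c:F. ✗
c: successors {b, c}; <>[]p | q there: b:T, c:F. ✓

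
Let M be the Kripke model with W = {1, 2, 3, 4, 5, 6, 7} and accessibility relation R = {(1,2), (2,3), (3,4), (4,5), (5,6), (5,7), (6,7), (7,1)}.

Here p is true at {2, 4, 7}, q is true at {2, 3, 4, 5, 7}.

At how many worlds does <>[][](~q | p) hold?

5

1: successors {2}; [][](~q | p) there: 2:T. ✓
2: successors {3}; [][](~q | p) there: 3:F. ✗
3: successors {4}; [][](~q | p) there: 4:T. ✓
4: successors {5}; [][](~q | p) there: 5:T. ✓
5: successors {6, 7}; [][](~q | p) there: 6:T, 7:T. ✓
6: successors {7}; [][](~q | p) there: 7:T. ✓
7: successors {1}; [][](~q | p) there: 1:F. ✗
Satisfying worlds: {1, 3, 4, 5, 6}.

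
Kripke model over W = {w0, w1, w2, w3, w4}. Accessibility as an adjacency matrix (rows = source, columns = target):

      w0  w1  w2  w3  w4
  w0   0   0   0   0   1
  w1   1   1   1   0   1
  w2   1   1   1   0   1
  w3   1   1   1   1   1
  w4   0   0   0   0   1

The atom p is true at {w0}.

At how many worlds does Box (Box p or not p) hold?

2

w0: successors {w4}; Box p or not p there: w4:T. ✓
w1: successors {w0, w1, w2, w4}; Box p or not p there: w0:F, w1:T, w2:T, w4:T. ✗
w2: successors {w0, w1, w2, w4}; Box p or not p there: w0:F, w1:T, w2:T, w4:T. ✗
w3: successors {w0, w1, w2, w3, w4}; Box p or not p there: w0:F, w1:T, w2:T, w3:T, w4:T. ✗
w4: successors {w4}; Box p or not p there: w4:T. ✓
Satisfying worlds: {w0, w4}.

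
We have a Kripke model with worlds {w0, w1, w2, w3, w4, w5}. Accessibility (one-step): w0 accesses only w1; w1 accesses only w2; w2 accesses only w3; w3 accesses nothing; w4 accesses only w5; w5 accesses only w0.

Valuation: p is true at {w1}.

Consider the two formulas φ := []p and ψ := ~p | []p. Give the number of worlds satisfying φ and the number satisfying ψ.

2 and 5

For []p:
w0: successors {w1}; p there: w1:T. ✓
w1: successors {w2}; p there: w2:F. ✗
w2: successors {w3}; p there: w3:F. ✗
w3: no successors, so []p holds vacuously. ✓
w4: successors {w5}; p there: w5:F. ✗
w5: successors {w0}; p there: w0:F. ✗
— 2 worlds.
For ~p | []p:
w0: ~p is T, []p is T. ✓
w1: ~p is F, []p is F. ✗
w2: ~p is T, []p is F. ✓
w3: ~p is T, []p is T. ✓
w4: ~p is T, []p is F. ✓
w5: ~p is T, []p is F. ✓
— 5 worlds.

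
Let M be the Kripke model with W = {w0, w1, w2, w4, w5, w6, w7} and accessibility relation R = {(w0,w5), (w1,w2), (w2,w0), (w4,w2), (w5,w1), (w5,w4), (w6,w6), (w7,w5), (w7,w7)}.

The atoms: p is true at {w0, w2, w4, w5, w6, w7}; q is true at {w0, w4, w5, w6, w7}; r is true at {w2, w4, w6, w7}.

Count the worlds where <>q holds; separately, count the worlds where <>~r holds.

For <>q:
w0: successors {w5}; q there: w5:T. ✓
w1: successors {w2}; q there: w2:F. ✗
w2: successors {w0}; q there: w0:T. ✓
w4: successors {w2}; q there: w2:F. ✗
w5: successors {w1, w4}; q there: w1:F, w4:T. ✓
w6: successors {w6}; q there: w6:T. ✓
w7: successors {w5, w7}; q there: w5:T, w7:T. ✓
— 5 worlds.
For <>~r:
w0: successors {w5}; ~r there: w5:T. ✓
w1: successors {w2}; ~r there: w2:F. ✗
w2: successors {w0}; ~r there: w0:T. ✓
w4: successors {w2}; ~r there: w2:F. ✗
w5: successors {w1, w4}; ~r there: w1:T, w4:F. ✓
w6: successors {w6}; ~r there: w6:F. ✗
w7: successors {w5, w7}; ~r there: w5:T, w7:F. ✓
— 4 worlds.

5 and 4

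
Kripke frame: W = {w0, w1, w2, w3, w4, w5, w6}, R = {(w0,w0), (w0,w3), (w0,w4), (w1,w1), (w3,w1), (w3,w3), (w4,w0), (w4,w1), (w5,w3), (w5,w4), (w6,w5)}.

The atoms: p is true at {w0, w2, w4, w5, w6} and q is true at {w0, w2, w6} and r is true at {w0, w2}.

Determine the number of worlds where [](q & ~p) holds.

1

w0: successors {w0, w3, w4}; q & ~p there: w0:F, w3:F, w4:F. ✗
w1: successors {w1}; q & ~p there: w1:F. ✗
w2: no successors, so [](q & ~p) holds vacuously. ✓
w3: successors {w1, w3}; q & ~p there: w1:F, w3:F. ✗
w4: successors {w0, w1}; q & ~p there: w0:F, w1:F. ✗
w5: successors {w3, w4}; q & ~p there: w3:F, w4:F. ✗
w6: successors {w5}; q & ~p there: w5:F. ✗
Satisfying worlds: {w2}.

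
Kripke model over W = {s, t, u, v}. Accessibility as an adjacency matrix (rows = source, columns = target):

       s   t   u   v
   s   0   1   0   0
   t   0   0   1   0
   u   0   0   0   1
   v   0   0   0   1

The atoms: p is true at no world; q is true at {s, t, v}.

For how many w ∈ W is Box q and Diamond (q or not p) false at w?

s: Box q is T, Diamond (q or not p) is T. ✓
t: Box q is F, Diamond (q or not p) is T. ✗
u: Box q is T, Diamond (q or not p) is T. ✓
v: Box q is T, Diamond (q or not p) is T. ✓
Satisfying worlds: {s, u, v}.
So Box q and Diamond (q or not p) fails at the other 1 world.

1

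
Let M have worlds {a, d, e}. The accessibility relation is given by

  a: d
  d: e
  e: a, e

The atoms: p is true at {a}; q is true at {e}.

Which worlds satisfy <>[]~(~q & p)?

{a, e}

a: successors {d}; []~(~q & p) there: d:T. ✓
d: successors {e}; []~(~q & p) there: e:F. ✗
e: successors {a, e}; []~(~q & p) there: a:T, e:F. ✓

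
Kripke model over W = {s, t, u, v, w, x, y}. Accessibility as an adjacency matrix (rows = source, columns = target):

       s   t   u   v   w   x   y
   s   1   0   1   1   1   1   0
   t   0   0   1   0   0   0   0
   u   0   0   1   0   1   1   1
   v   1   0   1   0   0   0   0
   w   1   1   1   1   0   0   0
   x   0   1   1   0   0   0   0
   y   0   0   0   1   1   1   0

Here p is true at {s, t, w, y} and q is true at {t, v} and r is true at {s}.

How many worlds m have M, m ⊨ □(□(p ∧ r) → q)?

7

s: successors {s, u, v, w, x}; □(p ∧ r) → q there: s:T, u:T, v:T, w:T, x:T. ✓
t: successors {u}; □(p ∧ r) → q there: u:T. ✓
u: successors {u, w, x, y}; □(p ∧ r) → q there: u:T, w:T, x:T, y:T. ✓
v: successors {s, u}; □(p ∧ r) → q there: s:T, u:T. ✓
w: successors {s, t, u, v}; □(p ∧ r) → q there: s:T, t:T, u:T, v:T. ✓
x: successors {t, u}; □(p ∧ r) → q there: t:T, u:T. ✓
y: successors {v, w, x}; □(p ∧ r) → q there: v:T, w:T, x:T. ✓
Satisfying worlds: {s, t, u, v, w, x, y}.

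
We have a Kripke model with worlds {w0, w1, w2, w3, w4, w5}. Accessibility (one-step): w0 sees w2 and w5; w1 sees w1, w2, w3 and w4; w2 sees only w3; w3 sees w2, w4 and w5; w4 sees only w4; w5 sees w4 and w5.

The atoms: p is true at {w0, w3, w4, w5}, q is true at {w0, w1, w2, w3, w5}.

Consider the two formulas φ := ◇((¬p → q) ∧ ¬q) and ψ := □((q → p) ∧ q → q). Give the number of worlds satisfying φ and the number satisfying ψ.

For ◇((¬p → q) ∧ ¬q):
w0: successors {w2, w5}; (¬p → q) ∧ ¬q there: w2:F, w5:F. ✗
w1: successors {w1, w2, w3, w4}; (¬p → q) ∧ ¬q there: w1:F, w2:F, w3:F, w4:T. ✓
w2: successors {w3}; (¬p → q) ∧ ¬q there: w3:F. ✗
w3: successors {w2, w4, w5}; (¬p → q) ∧ ¬q there: w2:F, w4:T, w5:F. ✓
w4: successors {w4}; (¬p → q) ∧ ¬q there: w4:T. ✓
w5: successors {w4, w5}; (¬p → q) ∧ ¬q there: w4:T, w5:F. ✓
— 4 worlds.
For □((q → p) ∧ q → q):
w0: successors {w2, w5}; (q → p) ∧ q → q there: w2:T, w5:T. ✓
w1: successors {w1, w2, w3, w4}; (q → p) ∧ q → q there: w1:T, w2:T, w3:T, w4:T. ✓
w2: successors {w3}; (q → p) ∧ q → q there: w3:T. ✓
w3: successors {w2, w4, w5}; (q → p) ∧ q → q there: w2:T, w4:T, w5:T. ✓
w4: successors {w4}; (q → p) ∧ q → q there: w4:T. ✓
w5: successors {w4, w5}; (q → p) ∧ q → q there: w4:T, w5:T. ✓
— 6 worlds.

4 and 6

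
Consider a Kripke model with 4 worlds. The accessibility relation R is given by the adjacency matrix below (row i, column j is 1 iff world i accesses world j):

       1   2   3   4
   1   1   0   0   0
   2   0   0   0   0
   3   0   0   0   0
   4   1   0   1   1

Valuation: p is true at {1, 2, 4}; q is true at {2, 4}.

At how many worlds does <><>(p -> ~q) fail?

1: successors {1}; <>(p -> ~q) there: 1:T. ✓
2: no successors, so <><>(p -> ~q) fails. ✗
3: no successors, so <><>(p -> ~q) fails. ✗
4: successors {1, 3, 4}; <>(p -> ~q) there: 1:T, 3:F, 4:T. ✓
Satisfying worlds: {1, 4}.
So <><>(p -> ~q) fails at the other 2 worlds.

2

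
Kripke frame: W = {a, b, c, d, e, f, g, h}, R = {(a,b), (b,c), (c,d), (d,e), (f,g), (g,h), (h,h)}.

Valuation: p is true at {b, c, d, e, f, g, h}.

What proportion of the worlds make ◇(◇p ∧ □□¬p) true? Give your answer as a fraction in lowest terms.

1/8

a: successors {b}; ◇p ∧ □□¬p there: b:F. ✗
b: successors {c}; ◇p ∧ □□¬p there: c:F. ✗
c: successors {d}; ◇p ∧ □□¬p there: d:T. ✓
d: successors {e}; ◇p ∧ □□¬p there: e:F. ✗
e: no successors, so ◇(◇p ∧ □□¬p) fails. ✗
f: successors {g}; ◇p ∧ □□¬p there: g:F. ✗
g: successors {h}; ◇p ∧ □□¬p there: h:F. ✗
h: successors {h}; ◇p ∧ □□¬p there: h:F. ✗
That's 1 of 8 worlds, so 1/8.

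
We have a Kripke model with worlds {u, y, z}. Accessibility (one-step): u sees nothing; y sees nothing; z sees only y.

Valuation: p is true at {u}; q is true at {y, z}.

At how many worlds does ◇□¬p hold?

1

u: no successors, so ◇□¬p fails. ✗
y: no successors, so ◇□¬p fails. ✗
z: successors {y}; □¬p there: y:T. ✓
Satisfying worlds: {z}.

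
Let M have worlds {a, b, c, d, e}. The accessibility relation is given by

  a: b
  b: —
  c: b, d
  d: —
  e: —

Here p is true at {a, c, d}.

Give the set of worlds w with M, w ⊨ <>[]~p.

a: successors {b}; []~p there: b:T. ✓
b: no successors, so <>[]~p fails. ✗
c: successors {b, d}; []~p there: b:T, d:T. ✓
d: no successors, so <>[]~p fails. ✗
e: no successors, so <>[]~p fails. ✗

{a, c}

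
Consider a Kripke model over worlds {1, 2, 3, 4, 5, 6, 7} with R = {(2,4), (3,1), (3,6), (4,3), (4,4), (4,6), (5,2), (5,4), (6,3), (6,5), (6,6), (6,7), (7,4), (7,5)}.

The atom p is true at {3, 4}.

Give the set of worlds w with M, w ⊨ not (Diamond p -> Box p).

{4, 5, 6, 7}

1: Diamond p -> Box p is T. ✗
2: Diamond p -> Box p is T. ✗
3: Diamond p -> Box p is T. ✗
4: Diamond p -> Box p is F. ✓
5: Diamond p -> Box p is F. ✓
6: Diamond p -> Box p is F. ✓
7: Diamond p -> Box p is F. ✓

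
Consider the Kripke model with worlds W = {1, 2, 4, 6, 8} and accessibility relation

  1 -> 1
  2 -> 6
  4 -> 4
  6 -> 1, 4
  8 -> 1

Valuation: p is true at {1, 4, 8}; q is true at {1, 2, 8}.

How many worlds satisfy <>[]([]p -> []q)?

1: successors {1}; []([]p -> []q) there: 1:T. ✓
2: successors {6}; []([]p -> []q) there: 6:F. ✗
4: successors {4}; []([]p -> []q) there: 4:F. ✗
6: successors {1, 4}; []([]p -> []q) there: 1:T, 4:F. ✓
8: successors {1}; []([]p -> []q) there: 1:T. ✓
Satisfying worlds: {1, 6, 8}.

3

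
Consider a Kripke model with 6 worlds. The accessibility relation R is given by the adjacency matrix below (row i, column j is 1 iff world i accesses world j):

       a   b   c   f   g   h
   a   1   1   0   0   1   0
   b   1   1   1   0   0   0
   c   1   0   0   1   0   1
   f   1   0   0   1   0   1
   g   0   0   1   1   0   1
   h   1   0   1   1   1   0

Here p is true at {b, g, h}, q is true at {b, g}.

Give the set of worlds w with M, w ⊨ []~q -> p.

a: []~q is F, p is F. ✓
b: []~q is F, p is T. ✓
c: []~q is T, p is F. ✗
f: []~q is T, p is F. ✗
g: []~q is T, p is T. ✓
h: []~q is F, p is T. ✓

{a, b, g, h}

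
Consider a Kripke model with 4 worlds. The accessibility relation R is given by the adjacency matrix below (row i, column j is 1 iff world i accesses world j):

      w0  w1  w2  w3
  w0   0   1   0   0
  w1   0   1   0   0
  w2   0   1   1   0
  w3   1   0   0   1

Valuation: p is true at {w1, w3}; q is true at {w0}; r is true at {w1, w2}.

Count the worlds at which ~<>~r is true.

3

w0: <>~r is F. ✓
w1: <>~r is F. ✓
w2: <>~r is F. ✓
w3: <>~r is T. ✗
Satisfying worlds: {w0, w1, w2}.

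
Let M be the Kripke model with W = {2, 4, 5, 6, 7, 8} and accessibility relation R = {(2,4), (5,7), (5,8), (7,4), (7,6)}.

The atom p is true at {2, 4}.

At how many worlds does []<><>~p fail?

2: successors {4}; <><>~p there: 4:F. ✗
4: no successors, so []<><>~p holds vacuously. ✓
5: successors {7, 8}; <><>~p there: 7:F, 8:F. ✗
6: no successors, so []<><>~p holds vacuously. ✓
7: successors {4, 6}; <><>~p there: 4:F, 6:F. ✗
8: no successors, so []<><>~p holds vacuously. ✓
Satisfying worlds: {4, 6, 8}.
So []<><>~p fails at the other 3 worlds.

3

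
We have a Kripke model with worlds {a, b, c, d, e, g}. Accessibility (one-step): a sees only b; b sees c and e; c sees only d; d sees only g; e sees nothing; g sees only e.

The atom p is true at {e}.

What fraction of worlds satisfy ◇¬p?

a: successors {b}; ¬p there: b:T. ✓
b: successors {c, e}; ¬p there: c:T, e:F. ✓
c: successors {d}; ¬p there: d:T. ✓
d: successors {g}; ¬p there: g:T. ✓
e: no successors, so ◇¬p fails. ✗
g: successors {e}; ¬p there: e:F. ✗
That's 4 of 6 worlds, so 4/6 = 2/3.

2/3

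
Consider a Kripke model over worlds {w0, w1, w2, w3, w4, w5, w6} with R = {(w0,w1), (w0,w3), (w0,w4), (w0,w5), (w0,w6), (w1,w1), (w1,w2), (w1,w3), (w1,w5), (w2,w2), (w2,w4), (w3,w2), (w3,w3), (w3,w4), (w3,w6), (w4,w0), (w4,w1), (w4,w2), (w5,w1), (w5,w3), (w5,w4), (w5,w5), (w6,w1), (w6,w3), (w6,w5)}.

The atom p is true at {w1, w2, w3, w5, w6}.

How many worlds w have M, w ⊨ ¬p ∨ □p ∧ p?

w0: ¬p is T, □p ∧ p is F. ✓
w1: ¬p is F, □p ∧ p is T. ✓
w2: ¬p is F, □p ∧ p is F. ✗
w3: ¬p is F, □p ∧ p is F. ✗
w4: ¬p is T, □p ∧ p is F. ✓
w5: ¬p is F, □p ∧ p is F. ✗
w6: ¬p is F, □p ∧ p is T. ✓
Satisfying worlds: {w0, w1, w4, w6}.

4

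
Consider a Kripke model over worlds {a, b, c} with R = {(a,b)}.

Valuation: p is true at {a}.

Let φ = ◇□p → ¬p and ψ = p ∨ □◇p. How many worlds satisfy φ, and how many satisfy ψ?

For ◇□p → ¬p:
a: ◇□p is T, ¬p is F. ✗
b: ◇□p is F, ¬p is T. ✓
c: ◇□p is F, ¬p is T. ✓
— 2 worlds.
For p ∨ □◇p:
a: p is T, □◇p is F. ✓
b: p is F, □◇p is T. ✓
c: p is F, □◇p is T. ✓
— 3 worlds.

2 and 3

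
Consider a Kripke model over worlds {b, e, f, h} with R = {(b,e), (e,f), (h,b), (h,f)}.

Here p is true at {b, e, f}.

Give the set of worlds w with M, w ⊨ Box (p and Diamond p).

b: successors {e}; p and Diamond p there: e:T. ✓
e: successors {f}; p and Diamond p there: f:F. ✗
f: no successors, so Box (p and Diamond p) holds vacuously. ✓
h: successors {b, f}; p and Diamond p there: b:T, f:F. ✗

{b, f}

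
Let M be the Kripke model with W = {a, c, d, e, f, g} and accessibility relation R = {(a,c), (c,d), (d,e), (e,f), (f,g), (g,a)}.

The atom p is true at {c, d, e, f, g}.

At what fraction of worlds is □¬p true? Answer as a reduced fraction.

1/6

a: successors {c}; ¬p there: c:F. ✗
c: successors {d}; ¬p there: d:F. ✗
d: successors {e}; ¬p there: e:F. ✗
e: successors {f}; ¬p there: f:F. ✗
f: successors {g}; ¬p there: g:F. ✗
g: successors {a}; ¬p there: a:T. ✓
That's 1 of 6 worlds, so 1/6.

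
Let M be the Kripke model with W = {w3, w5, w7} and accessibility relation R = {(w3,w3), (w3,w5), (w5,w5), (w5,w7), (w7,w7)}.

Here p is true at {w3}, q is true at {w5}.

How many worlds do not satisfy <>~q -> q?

2

w3: <>~q is T, q is F. ✗
w5: <>~q is T, q is T. ✓
w7: <>~q is T, q is F. ✗
Satisfying worlds: {w5}.
So <>~q -> q fails at the other 2 worlds.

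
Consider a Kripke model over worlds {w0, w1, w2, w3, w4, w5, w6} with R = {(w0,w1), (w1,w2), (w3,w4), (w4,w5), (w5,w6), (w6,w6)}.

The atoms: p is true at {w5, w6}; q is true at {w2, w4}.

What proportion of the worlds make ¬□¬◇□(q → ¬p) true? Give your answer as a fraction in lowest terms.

w0: □¬◇□(q → ¬p) is F. ✓
w1: □¬◇□(q → ¬p) is T. ✗
w2: □¬◇□(q → ¬p) is T. ✗
w3: □¬◇□(q → ¬p) is F. ✓
w4: □¬◇□(q → ¬p) is F. ✓
w5: □¬◇□(q → ¬p) is F. ✓
w6: □¬◇□(q → ¬p) is F. ✓
That's 5 of 7 worlds, so 5/7.

5/7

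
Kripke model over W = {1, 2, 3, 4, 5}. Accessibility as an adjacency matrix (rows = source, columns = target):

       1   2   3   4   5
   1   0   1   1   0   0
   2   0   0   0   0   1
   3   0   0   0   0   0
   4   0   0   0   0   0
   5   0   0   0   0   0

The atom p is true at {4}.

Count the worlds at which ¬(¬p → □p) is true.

2

1: ¬p → □p is F. ✓
2: ¬p → □p is F. ✓
3: ¬p → □p is T. ✗
4: ¬p → □p is T. ✗
5: ¬p → □p is T. ✗
Satisfying worlds: {1, 2}.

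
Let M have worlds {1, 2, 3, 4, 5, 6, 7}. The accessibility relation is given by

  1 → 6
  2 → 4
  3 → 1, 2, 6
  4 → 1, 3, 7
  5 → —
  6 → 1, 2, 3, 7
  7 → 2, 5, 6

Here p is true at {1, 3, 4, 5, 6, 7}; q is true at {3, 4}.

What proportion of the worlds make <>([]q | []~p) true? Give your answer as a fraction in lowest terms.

3/7

1: successors {6}; []q | []~p there: 6:F. ✗
2: successors {4}; []q | []~p there: 4:F. ✗
3: successors {1, 2, 6}; []q | []~p there: 1:F, 2:T, 6:F. ✓
4: successors {1, 3, 7}; []q | []~p there: 1:F, 3:F, 7:F. ✗
5: no successors, so <>([]q | []~p) fails. ✗
6: successors {1, 2, 3, 7}; []q | []~p there: 1:F, 2:T, 3:F, 7:F. ✓
7: successors {2, 5, 6}; []q | []~p there: 2:T, 5:T, 6:F. ✓
That's 3 of 7 worlds, so 3/7.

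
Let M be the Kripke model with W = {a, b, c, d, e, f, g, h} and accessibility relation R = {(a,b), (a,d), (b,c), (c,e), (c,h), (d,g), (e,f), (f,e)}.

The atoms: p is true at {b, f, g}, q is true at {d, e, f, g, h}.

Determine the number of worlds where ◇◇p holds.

a: successors {b, d}; ◇p there: b:F, d:T. ✓
b: successors {c}; ◇p there: c:F. ✗
c: successors {e, h}; ◇p there: e:T, h:F. ✓
d: successors {g}; ◇p there: g:F. ✗
e: successors {f}; ◇p there: f:F. ✗
f: successors {e}; ◇p there: e:T. ✓
g: no successors, so ◇◇p fails. ✗
h: no successors, so ◇◇p fails. ✗
Satisfying worlds: {a, c, f}.

3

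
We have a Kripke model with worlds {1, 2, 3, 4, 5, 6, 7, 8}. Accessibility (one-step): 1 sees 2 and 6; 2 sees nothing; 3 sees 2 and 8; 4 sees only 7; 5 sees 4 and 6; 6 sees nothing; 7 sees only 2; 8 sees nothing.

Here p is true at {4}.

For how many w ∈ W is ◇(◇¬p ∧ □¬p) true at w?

2

1: successors {2, 6}; ◇¬p ∧ □¬p there: 2:F, 6:F. ✗
2: no successors, so ◇(◇¬p ∧ □¬p) fails. ✗
3: successors {2, 8}; ◇¬p ∧ □¬p there: 2:F, 8:F. ✗
4: successors {7}; ◇¬p ∧ □¬p there: 7:T. ✓
5: successors {4, 6}; ◇¬p ∧ □¬p there: 4:T, 6:F. ✓
6: no successors, so ◇(◇¬p ∧ □¬p) fails. ✗
7: successors {2}; ◇¬p ∧ □¬p there: 2:F. ✗
8: no successors, so ◇(◇¬p ∧ □¬p) fails. ✗
Satisfying worlds: {4, 5}.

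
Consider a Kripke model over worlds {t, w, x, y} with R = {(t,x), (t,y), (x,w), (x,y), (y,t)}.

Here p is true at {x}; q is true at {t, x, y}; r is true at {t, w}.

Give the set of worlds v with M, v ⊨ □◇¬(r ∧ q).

{w, y}

t: successors {x, y}; ◇¬(r ∧ q) there: x:T, y:F. ✗
w: no successors, so □◇¬(r ∧ q) holds vacuously. ✓
x: successors {w, y}; ◇¬(r ∧ q) there: w:F, y:F. ✗
y: successors {t}; ◇¬(r ∧ q) there: t:T. ✓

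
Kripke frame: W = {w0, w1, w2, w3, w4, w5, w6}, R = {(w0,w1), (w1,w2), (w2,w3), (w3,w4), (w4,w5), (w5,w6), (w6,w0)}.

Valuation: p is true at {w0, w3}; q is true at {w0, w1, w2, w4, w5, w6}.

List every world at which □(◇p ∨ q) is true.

{w0, w1, w3, w4, w5, w6}

w0: successors {w1}; ◇p ∨ q there: w1:T. ✓
w1: successors {w2}; ◇p ∨ q there: w2:T. ✓
w2: successors {w3}; ◇p ∨ q there: w3:F. ✗
w3: successors {w4}; ◇p ∨ q there: w4:T. ✓
w4: successors {w5}; ◇p ∨ q there: w5:T. ✓
w5: successors {w6}; ◇p ∨ q there: w6:T. ✓
w6: successors {w0}; ◇p ∨ q there: w0:T. ✓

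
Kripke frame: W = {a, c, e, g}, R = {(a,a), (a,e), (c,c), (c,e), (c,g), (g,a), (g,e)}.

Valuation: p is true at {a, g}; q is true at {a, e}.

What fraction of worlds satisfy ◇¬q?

a: successors {a, e}; ¬q there: a:F, e:F. ✗
c: successors {c, e, g}; ¬q there: c:T, e:F, g:T. ✓
e: no successors, so ◇¬q fails. ✗
g: successors {a, e}; ¬q there: a:F, e:F. ✗
That's 1 of 4 worlds, so 1/4.

1/4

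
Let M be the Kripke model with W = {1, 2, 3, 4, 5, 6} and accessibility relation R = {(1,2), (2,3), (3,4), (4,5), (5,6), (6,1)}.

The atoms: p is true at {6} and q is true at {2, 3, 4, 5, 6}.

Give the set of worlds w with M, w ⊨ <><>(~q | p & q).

{4, 5}

1: successors {2}; <>(~q | p & q) there: 2:F. ✗
2: successors {3}; <>(~q | p & q) there: 3:F. ✗
3: successors {4}; <>(~q | p & q) there: 4:F. ✗
4: successors {5}; <>(~q | p & q) there: 5:T. ✓
5: successors {6}; <>(~q | p & q) there: 6:T. ✓
6: successors {1}; <>(~q | p & q) there: 1:F. ✗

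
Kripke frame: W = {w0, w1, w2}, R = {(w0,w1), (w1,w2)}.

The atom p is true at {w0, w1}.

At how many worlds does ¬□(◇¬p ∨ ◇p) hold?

1

w0: □(◇¬p ∨ ◇p) is T. ✗
w1: □(◇¬p ∨ ◇p) is F. ✓
w2: □(◇¬p ∨ ◇p) is T. ✗
Satisfying worlds: {w1}.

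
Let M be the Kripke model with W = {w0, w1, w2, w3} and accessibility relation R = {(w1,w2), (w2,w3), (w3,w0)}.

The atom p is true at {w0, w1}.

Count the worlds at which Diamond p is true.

1

w0: no successors, so Diamond p fails. ✗
w1: successors {w2}; p there: w2:F. ✗
w2: successors {w3}; p there: w3:F. ✗
w3: successors {w0}; p there: w0:T. ✓
Satisfying worlds: {w3}.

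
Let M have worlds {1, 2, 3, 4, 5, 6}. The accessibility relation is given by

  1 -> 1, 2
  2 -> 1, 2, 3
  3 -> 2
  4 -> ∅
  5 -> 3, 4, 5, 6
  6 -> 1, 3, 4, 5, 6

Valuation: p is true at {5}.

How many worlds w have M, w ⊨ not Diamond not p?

1

1: Diamond not p is T. ✗
2: Diamond not p is T. ✗
3: Diamond not p is T. ✗
4: Diamond not p is F. ✓
5: Diamond not p is T. ✗
6: Diamond not p is T. ✗
Satisfying worlds: {4}.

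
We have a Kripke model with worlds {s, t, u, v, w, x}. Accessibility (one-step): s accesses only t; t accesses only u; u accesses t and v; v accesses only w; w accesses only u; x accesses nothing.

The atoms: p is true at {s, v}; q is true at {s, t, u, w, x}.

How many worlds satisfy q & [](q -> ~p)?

s: q is T, [](q -> ~p) is T. ✓
t: q is T, [](q -> ~p) is T. ✓
u: q is T, [](q -> ~p) is T. ✓
v: q is F, [](q -> ~p) is T. ✗
w: q is T, [](q -> ~p) is T. ✓
x: q is T, [](q -> ~p) is T. ✓
Satisfying worlds: {s, t, u, w, x}.

5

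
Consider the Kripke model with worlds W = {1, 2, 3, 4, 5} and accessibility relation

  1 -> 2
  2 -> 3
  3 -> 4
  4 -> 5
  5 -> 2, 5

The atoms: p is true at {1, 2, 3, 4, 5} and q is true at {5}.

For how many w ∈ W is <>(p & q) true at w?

2

1: successors {2}; p & q there: 2:F. ✗
2: successors {3}; p & q there: 3:F. ✗
3: successors {4}; p & q there: 4:F. ✗
4: successors {5}; p & q there: 5:T. ✓
5: successors {2, 5}; p & q there: 2:F, 5:T. ✓
Satisfying worlds: {4, 5}.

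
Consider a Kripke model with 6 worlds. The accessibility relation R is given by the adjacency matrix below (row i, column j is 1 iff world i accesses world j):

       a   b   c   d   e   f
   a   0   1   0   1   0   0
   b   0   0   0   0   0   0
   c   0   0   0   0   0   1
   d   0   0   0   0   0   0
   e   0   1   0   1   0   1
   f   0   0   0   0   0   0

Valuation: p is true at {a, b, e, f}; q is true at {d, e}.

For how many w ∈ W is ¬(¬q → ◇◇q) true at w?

a: ¬q → ◇◇q is F. ✓
b: ¬q → ◇◇q is F. ✓
c: ¬q → ◇◇q is F. ✓
d: ¬q → ◇◇q is T. ✗
e: ¬q → ◇◇q is T. ✗
f: ¬q → ◇◇q is F. ✓
Satisfying worlds: {a, b, c, f}.

4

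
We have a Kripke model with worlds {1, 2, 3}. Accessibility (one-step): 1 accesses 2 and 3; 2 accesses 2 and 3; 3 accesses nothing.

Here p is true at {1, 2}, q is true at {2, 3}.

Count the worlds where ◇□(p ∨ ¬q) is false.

1: successors {2, 3}; □(p ∨ ¬q) there: 2:F, 3:T. ✓
2: successors {2, 3}; □(p ∨ ¬q) there: 2:F, 3:T. ✓
3: no successors, so ◇□(p ∨ ¬q) fails. ✗
Satisfying worlds: {1, 2}.
So ◇□(p ∨ ¬q) fails at the other 1 world.

1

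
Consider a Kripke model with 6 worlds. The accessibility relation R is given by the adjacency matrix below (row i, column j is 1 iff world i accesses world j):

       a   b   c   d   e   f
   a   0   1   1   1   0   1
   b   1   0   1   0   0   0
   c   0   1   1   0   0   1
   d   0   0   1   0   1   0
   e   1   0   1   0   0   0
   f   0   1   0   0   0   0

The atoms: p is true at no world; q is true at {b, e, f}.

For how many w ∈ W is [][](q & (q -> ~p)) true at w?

a: successors {b, c, d, f}; [](q & (q -> ~p)) there: b:F, c:F, d:F, f:T. ✗
b: successors {a, c}; [](q & (q -> ~p)) there: a:F, c:F. ✗
c: successors {b, c, f}; [](q & (q -> ~p)) there: b:F, c:F, f:T. ✗
d: successors {c, e}; [](q & (q -> ~p)) there: c:F, e:F. ✗
e: successors {a, c}; [](q & (q -> ~p)) there: a:F, c:F. ✗
f: successors {b}; [](q & (q -> ~p)) there: b:F. ✗
Satisfying worlds: ∅.

0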